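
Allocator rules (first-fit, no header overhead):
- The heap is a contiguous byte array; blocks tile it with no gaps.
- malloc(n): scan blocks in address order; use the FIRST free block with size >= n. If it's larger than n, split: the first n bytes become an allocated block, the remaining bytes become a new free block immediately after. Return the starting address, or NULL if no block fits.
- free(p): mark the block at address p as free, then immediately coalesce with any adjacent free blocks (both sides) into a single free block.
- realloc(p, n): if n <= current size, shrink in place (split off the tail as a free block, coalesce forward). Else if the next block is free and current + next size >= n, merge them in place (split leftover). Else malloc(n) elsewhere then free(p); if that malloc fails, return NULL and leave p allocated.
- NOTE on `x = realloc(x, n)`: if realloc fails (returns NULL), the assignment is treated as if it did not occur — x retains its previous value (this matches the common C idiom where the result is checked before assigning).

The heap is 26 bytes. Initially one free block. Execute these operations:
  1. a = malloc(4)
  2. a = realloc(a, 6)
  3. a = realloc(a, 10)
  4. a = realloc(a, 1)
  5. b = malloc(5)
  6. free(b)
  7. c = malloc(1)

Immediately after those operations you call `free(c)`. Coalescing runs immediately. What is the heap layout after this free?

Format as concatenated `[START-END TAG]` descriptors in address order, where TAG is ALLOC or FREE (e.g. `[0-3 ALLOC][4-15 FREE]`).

Answer: [0-0 ALLOC][1-25 FREE]

Derivation:
Op 1: a = malloc(4) -> a = 0; heap: [0-3 ALLOC][4-25 FREE]
Op 2: a = realloc(a, 6) -> a = 0; heap: [0-5 ALLOC][6-25 FREE]
Op 3: a = realloc(a, 10) -> a = 0; heap: [0-9 ALLOC][10-25 FREE]
Op 4: a = realloc(a, 1) -> a = 0; heap: [0-0 ALLOC][1-25 FREE]
Op 5: b = malloc(5) -> b = 1; heap: [0-0 ALLOC][1-5 ALLOC][6-25 FREE]
Op 6: free(b) -> (freed b); heap: [0-0 ALLOC][1-25 FREE]
Op 7: c = malloc(1) -> c = 1; heap: [0-0 ALLOC][1-1 ALLOC][2-25 FREE]
free(c): c = 1 -> block [1-1 ALLOC]; mark free, coalesce with adjacent free neighbors -> [0-0 ALLOC][1-25 FREE]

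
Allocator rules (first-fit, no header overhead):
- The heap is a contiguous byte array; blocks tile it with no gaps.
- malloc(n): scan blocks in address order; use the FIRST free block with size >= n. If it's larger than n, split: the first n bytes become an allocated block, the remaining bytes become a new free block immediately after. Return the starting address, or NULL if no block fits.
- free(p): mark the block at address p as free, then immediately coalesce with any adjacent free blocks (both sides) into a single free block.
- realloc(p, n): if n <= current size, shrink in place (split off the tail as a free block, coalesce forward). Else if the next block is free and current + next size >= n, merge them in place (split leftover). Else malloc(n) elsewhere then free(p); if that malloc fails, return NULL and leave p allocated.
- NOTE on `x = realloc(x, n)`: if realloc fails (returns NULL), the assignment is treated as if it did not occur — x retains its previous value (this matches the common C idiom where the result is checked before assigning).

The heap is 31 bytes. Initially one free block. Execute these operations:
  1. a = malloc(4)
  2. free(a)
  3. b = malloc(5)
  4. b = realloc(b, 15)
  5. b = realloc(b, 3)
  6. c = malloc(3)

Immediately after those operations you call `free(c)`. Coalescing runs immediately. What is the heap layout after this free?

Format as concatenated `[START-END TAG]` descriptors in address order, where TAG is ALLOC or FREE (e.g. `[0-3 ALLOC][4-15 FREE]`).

Answer: [0-2 ALLOC][3-30 FREE]

Derivation:
Op 1: a = malloc(4) -> a = 0; heap: [0-3 ALLOC][4-30 FREE]
Op 2: free(a) -> (freed a); heap: [0-30 FREE]
Op 3: b = malloc(5) -> b = 0; heap: [0-4 ALLOC][5-30 FREE]
Op 4: b = realloc(b, 15) -> b = 0; heap: [0-14 ALLOC][15-30 FREE]
Op 5: b = realloc(b, 3) -> b = 0; heap: [0-2 ALLOC][3-30 FREE]
Op 6: c = malloc(3) -> c = 3; heap: [0-2 ALLOC][3-5 ALLOC][6-30 FREE]
free(c): c = 3 -> block [3-5 ALLOC]; mark free, coalesce with adjacent free neighbors -> [0-2 ALLOC][3-30 FREE]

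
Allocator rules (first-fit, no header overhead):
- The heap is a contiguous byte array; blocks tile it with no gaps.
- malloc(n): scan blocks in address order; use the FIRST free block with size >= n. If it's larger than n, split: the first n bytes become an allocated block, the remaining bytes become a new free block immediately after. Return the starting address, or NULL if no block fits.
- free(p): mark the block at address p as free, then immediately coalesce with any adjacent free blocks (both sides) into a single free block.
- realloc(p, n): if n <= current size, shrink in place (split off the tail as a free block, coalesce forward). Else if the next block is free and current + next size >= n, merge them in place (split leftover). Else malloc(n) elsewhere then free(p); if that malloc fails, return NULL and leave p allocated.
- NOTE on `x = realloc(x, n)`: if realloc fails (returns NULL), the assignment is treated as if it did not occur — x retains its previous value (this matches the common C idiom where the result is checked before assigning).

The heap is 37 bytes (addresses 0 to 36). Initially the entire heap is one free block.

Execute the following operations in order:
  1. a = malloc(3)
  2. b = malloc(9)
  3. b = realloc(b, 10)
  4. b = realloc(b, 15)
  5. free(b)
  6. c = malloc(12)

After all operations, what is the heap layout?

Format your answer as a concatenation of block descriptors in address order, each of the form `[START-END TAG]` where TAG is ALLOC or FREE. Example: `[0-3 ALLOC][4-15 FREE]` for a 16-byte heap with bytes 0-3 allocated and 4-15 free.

Op 1: a = malloc(3) -> a = 0; heap: [0-2 ALLOC][3-36 FREE]
Op 2: b = malloc(9) -> b = 3; heap: [0-2 ALLOC][3-11 ALLOC][12-36 FREE]
Op 3: b = realloc(b, 10) -> b = 3; heap: [0-2 ALLOC][3-12 ALLOC][13-36 FREE]
Op 4: b = realloc(b, 15) -> b = 3; heap: [0-2 ALLOC][3-17 ALLOC][18-36 FREE]
Op 5: free(b) -> (freed b); heap: [0-2 ALLOC][3-36 FREE]
Op 6: c = malloc(12) -> c = 3; heap: [0-2 ALLOC][3-14 ALLOC][15-36 FREE]

Answer: [0-2 ALLOC][3-14 ALLOC][15-36 FREE]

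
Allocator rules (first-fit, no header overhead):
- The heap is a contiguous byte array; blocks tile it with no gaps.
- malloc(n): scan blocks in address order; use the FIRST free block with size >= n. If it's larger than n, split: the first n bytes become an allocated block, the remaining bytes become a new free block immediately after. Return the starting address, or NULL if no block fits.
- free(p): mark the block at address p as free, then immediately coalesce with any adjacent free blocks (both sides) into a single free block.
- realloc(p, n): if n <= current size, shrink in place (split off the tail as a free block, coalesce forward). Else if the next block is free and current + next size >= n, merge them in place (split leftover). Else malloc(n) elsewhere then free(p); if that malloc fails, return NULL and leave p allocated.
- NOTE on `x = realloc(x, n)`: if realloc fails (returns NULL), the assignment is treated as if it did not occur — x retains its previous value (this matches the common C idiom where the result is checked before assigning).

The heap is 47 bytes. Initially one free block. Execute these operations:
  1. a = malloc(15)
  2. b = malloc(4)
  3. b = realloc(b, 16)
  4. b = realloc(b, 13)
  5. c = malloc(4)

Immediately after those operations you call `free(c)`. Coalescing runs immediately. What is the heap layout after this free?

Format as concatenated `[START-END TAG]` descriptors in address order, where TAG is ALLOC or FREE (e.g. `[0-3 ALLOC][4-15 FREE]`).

Op 1: a = malloc(15) -> a = 0; heap: [0-14 ALLOC][15-46 FREE]
Op 2: b = malloc(4) -> b = 15; heap: [0-14 ALLOC][15-18 ALLOC][19-46 FREE]
Op 3: b = realloc(b, 16) -> b = 15; heap: [0-14 ALLOC][15-30 ALLOC][31-46 FREE]
Op 4: b = realloc(b, 13) -> b = 15; heap: [0-14 ALLOC][15-27 ALLOC][28-46 FREE]
Op 5: c = malloc(4) -> c = 28; heap: [0-14 ALLOC][15-27 ALLOC][28-31 ALLOC][32-46 FREE]
free(c): c = 28 -> block [28-31 ALLOC]; mark free, coalesce with adjacent free neighbors -> [0-14 ALLOC][15-27 ALLOC][28-46 FREE]

Answer: [0-14 ALLOC][15-27 ALLOC][28-46 FREE]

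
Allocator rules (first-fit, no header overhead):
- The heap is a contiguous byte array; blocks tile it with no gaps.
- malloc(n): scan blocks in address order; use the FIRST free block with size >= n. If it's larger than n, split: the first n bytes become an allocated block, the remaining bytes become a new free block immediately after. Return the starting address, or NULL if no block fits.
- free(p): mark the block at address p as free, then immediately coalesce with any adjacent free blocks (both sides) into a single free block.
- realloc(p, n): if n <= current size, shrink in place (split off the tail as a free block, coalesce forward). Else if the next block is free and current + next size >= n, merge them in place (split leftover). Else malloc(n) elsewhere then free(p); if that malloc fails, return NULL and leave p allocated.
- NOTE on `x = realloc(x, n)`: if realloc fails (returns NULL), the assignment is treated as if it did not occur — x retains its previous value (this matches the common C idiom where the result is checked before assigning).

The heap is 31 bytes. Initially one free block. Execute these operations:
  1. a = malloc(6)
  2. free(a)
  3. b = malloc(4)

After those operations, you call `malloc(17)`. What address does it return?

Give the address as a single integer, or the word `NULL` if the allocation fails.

Answer: 4

Derivation:
Op 1: a = malloc(6) -> a = 0; heap: [0-5 ALLOC][6-30 FREE]
Op 2: free(a) -> (freed a); heap: [0-30 FREE]
Op 3: b = malloc(4) -> b = 0; heap: [0-3 ALLOC][4-30 FREE]
malloc(17): first-fit scan over [0-3 ALLOC][4-30 FREE] -> 4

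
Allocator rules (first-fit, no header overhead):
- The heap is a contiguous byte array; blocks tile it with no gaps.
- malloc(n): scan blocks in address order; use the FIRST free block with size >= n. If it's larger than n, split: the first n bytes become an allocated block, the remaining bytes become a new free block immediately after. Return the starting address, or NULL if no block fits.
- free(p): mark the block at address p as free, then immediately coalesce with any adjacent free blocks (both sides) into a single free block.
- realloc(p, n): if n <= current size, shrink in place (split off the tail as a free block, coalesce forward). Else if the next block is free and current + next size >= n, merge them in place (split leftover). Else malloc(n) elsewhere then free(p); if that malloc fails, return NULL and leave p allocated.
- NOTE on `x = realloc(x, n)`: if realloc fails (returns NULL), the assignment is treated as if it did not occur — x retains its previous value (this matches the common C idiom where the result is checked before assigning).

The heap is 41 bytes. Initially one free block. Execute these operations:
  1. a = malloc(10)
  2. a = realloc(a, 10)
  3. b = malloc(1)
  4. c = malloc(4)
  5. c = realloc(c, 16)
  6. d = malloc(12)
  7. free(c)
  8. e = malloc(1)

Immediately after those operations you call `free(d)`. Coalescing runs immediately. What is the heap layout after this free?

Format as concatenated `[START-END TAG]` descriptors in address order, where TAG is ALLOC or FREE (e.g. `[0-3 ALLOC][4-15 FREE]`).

Answer: [0-9 ALLOC][10-10 ALLOC][11-11 ALLOC][12-40 FREE]

Derivation:
Op 1: a = malloc(10) -> a = 0; heap: [0-9 ALLOC][10-40 FREE]
Op 2: a = realloc(a, 10) -> a = 0; heap: [0-9 ALLOC][10-40 FREE]
Op 3: b = malloc(1) -> b = 10; heap: [0-9 ALLOC][10-10 ALLOC][11-40 FREE]
Op 4: c = malloc(4) -> c = 11; heap: [0-9 ALLOC][10-10 ALLOC][11-14 ALLOC][15-40 FREE]
Op 5: c = realloc(c, 16) -> c = 11; heap: [0-9 ALLOC][10-10 ALLOC][11-26 ALLOC][27-40 FREE]
Op 6: d = malloc(12) -> d = 27; heap: [0-9 ALLOC][10-10 ALLOC][11-26 ALLOC][27-38 ALLOC][39-40 FREE]
Op 7: free(c) -> (freed c); heap: [0-9 ALLOC][10-10 ALLOC][11-26 FREE][27-38 ALLOC][39-40 FREE]
Op 8: e = malloc(1) -> e = 11; heap: [0-9 ALLOC][10-10 ALLOC][11-11 ALLOC][12-26 FREE][27-38 ALLOC][39-40 FREE]
free(d): d = 27 -> block [27-38 ALLOC]; mark free, coalesce with adjacent free neighbors -> [0-9 ALLOC][10-10 ALLOC][11-11 ALLOC][12-40 FREE]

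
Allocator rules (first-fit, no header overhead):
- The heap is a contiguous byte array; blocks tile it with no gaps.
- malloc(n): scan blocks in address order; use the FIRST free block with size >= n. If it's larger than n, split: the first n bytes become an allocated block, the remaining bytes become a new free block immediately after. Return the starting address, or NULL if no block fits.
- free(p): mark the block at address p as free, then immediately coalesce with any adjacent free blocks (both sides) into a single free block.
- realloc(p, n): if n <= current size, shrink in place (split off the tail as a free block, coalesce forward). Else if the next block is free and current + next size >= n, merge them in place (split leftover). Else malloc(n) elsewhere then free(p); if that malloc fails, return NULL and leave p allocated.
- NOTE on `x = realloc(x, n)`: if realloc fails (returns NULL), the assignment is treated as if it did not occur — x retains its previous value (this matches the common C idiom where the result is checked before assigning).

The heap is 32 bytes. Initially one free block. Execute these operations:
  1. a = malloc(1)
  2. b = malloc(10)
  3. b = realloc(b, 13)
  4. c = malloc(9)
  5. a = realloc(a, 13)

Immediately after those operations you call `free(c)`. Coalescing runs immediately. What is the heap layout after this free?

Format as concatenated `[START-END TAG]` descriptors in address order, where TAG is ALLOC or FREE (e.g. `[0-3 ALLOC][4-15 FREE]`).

Op 1: a = malloc(1) -> a = 0; heap: [0-0 ALLOC][1-31 FREE]
Op 2: b = malloc(10) -> b = 1; heap: [0-0 ALLOC][1-10 ALLOC][11-31 FREE]
Op 3: b = realloc(b, 13) -> b = 1; heap: [0-0 ALLOC][1-13 ALLOC][14-31 FREE]
Op 4: c = malloc(9) -> c = 14; heap: [0-0 ALLOC][1-13 ALLOC][14-22 ALLOC][23-31 FREE]
Op 5: a = realloc(a, 13) -> NULL (a unchanged); heap: [0-0 ALLOC][1-13 ALLOC][14-22 ALLOC][23-31 FREE]
free(c): c = 14 -> block [14-22 ALLOC]; mark free, coalesce with adjacent free neighbors -> [0-0 ALLOC][1-13 ALLOC][14-31 FREE]

Answer: [0-0 ALLOC][1-13 ALLOC][14-31 FREE]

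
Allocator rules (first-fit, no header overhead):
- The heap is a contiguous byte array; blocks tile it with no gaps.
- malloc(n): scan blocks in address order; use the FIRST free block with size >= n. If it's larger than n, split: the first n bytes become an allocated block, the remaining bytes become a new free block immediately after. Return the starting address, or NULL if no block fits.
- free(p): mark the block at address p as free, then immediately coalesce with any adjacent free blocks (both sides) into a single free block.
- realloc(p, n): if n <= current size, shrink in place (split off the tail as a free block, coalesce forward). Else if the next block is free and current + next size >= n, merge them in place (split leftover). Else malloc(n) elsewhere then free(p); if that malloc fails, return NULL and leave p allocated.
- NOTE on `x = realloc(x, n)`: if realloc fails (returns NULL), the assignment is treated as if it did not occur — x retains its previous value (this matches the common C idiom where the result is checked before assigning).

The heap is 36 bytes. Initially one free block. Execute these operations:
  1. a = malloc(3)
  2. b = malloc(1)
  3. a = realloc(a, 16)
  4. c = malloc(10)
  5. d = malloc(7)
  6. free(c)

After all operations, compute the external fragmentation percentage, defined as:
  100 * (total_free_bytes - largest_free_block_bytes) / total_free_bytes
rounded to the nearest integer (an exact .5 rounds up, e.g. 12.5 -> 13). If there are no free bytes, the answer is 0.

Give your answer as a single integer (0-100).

Op 1: a = malloc(3) -> a = 0; heap: [0-2 ALLOC][3-35 FREE]
Op 2: b = malloc(1) -> b = 3; heap: [0-2 ALLOC][3-3 ALLOC][4-35 FREE]
Op 3: a = realloc(a, 16) -> a = 4; heap: [0-2 FREE][3-3 ALLOC][4-19 ALLOC][20-35 FREE]
Op 4: c = malloc(10) -> c = 20; heap: [0-2 FREE][3-3 ALLOC][4-19 ALLOC][20-29 ALLOC][30-35 FREE]
Op 5: d = malloc(7) -> d = NULL; heap: [0-2 FREE][3-3 ALLOC][4-19 ALLOC][20-29 ALLOC][30-35 FREE]
Op 6: free(c) -> (freed c); heap: [0-2 FREE][3-3 ALLOC][4-19 ALLOC][20-35 FREE]
Free blocks: [3 16] total_free=19 largest=16 -> 100*(19-16)/19 = 300/19 ≈ 15.789 -> rounds to 16

Answer: 16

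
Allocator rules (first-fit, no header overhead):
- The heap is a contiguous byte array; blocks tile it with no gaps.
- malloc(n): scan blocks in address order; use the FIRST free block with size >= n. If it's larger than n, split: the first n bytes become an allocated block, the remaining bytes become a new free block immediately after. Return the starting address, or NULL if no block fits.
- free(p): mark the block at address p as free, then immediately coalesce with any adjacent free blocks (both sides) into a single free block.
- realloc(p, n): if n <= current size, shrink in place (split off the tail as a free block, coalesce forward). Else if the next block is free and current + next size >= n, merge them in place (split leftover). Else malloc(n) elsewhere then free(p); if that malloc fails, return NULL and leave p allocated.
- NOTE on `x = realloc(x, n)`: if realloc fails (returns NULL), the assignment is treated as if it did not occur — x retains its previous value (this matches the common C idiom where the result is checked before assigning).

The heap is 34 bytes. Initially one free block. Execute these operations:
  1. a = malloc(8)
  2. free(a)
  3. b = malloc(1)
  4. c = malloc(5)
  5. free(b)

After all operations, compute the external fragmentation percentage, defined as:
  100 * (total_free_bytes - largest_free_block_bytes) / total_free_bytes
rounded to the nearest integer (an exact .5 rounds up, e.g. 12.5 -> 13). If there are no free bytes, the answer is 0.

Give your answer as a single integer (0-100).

Op 1: a = malloc(8) -> a = 0; heap: [0-7 ALLOC][8-33 FREE]
Op 2: free(a) -> (freed a); heap: [0-33 FREE]
Op 3: b = malloc(1) -> b = 0; heap: [0-0 ALLOC][1-33 FREE]
Op 4: c = malloc(5) -> c = 1; heap: [0-0 ALLOC][1-5 ALLOC][6-33 FREE]
Op 5: free(b) -> (freed b); heap: [0-0 FREE][1-5 ALLOC][6-33 FREE]
Free blocks: [1 28] total_free=29 largest=28 -> 100*(29-28)/29 = 100/29 ≈ 3.448 -> rounds to 3

Answer: 3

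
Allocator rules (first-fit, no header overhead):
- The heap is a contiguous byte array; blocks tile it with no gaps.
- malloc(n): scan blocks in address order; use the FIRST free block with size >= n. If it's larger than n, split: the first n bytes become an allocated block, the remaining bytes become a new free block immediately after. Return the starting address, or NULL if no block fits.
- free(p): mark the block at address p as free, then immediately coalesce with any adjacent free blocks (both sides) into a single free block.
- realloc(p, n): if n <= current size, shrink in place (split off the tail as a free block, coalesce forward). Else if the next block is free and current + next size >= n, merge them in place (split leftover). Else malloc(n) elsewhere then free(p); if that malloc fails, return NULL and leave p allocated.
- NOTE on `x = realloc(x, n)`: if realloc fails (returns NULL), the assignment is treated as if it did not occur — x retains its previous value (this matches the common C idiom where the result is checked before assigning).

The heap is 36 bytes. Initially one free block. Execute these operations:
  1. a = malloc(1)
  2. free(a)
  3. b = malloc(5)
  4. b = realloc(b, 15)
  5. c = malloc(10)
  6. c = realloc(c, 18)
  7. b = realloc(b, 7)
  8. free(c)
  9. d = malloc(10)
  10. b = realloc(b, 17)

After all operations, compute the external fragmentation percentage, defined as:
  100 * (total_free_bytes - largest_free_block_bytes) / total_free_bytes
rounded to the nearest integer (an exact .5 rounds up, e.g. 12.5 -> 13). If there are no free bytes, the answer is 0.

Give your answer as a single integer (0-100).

Op 1: a = malloc(1) -> a = 0; heap: [0-0 ALLOC][1-35 FREE]
Op 2: free(a) -> (freed a); heap: [0-35 FREE]
Op 3: b = malloc(5) -> b = 0; heap: [0-4 ALLOC][5-35 FREE]
Op 4: b = realloc(b, 15) -> b = 0; heap: [0-14 ALLOC][15-35 FREE]
Op 5: c = malloc(10) -> c = 15; heap: [0-14 ALLOC][15-24 ALLOC][25-35 FREE]
Op 6: c = realloc(c, 18) -> c = 15; heap: [0-14 ALLOC][15-32 ALLOC][33-35 FREE]
Op 7: b = realloc(b, 7) -> b = 0; heap: [0-6 ALLOC][7-14 FREE][15-32 ALLOC][33-35 FREE]
Op 8: free(c) -> (freed c); heap: [0-6 ALLOC][7-35 FREE]
Op 9: d = malloc(10) -> d = 7; heap: [0-6 ALLOC][7-16 ALLOC][17-35 FREE]
Op 10: b = realloc(b, 17) -> b = 17; heap: [0-6 FREE][7-16 ALLOC][17-33 ALLOC][34-35 FREE]
Free blocks: [7 2] total_free=9 largest=7 -> 100*(9-7)/9 = 200/9 ≈ 22.222 -> rounds to 22

Answer: 22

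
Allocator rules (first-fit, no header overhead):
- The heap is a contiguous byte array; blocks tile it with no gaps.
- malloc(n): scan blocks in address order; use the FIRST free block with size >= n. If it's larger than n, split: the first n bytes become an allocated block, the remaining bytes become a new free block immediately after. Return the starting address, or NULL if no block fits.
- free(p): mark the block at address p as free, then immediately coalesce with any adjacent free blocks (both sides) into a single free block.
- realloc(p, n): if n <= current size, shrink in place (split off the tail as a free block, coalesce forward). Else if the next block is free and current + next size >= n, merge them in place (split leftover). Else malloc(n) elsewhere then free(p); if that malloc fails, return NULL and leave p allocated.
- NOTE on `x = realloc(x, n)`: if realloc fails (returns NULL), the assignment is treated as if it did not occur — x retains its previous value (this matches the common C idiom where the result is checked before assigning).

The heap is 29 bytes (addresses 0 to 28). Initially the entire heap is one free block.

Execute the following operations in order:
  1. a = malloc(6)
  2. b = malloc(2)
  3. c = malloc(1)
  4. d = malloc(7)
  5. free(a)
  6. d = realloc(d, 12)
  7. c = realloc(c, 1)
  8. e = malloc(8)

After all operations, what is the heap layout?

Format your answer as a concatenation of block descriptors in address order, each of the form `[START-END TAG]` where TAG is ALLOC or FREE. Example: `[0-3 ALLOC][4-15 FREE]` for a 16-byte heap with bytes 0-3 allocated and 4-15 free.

Answer: [0-5 FREE][6-7 ALLOC][8-8 ALLOC][9-20 ALLOC][21-28 ALLOC]

Derivation:
Op 1: a = malloc(6) -> a = 0; heap: [0-5 ALLOC][6-28 FREE]
Op 2: b = malloc(2) -> b = 6; heap: [0-5 ALLOC][6-7 ALLOC][8-28 FREE]
Op 3: c = malloc(1) -> c = 8; heap: [0-5 ALLOC][6-7 ALLOC][8-8 ALLOC][9-28 FREE]
Op 4: d = malloc(7) -> d = 9; heap: [0-5 ALLOC][6-7 ALLOC][8-8 ALLOC][9-15 ALLOC][16-28 FREE]
Op 5: free(a) -> (freed a); heap: [0-5 FREE][6-7 ALLOC][8-8 ALLOC][9-15 ALLOC][16-28 FREE]
Op 6: d = realloc(d, 12) -> d = 9; heap: [0-5 FREE][6-7 ALLOC][8-8 ALLOC][9-20 ALLOC][21-28 FREE]
Op 7: c = realloc(c, 1) -> c = 8; heap: [0-5 FREE][6-7 ALLOC][8-8 ALLOC][9-20 ALLOC][21-28 FREE]
Op 8: e = malloc(8) -> e = 21; heap: [0-5 FREE][6-7 ALLOC][8-8 ALLOC][9-20 ALLOC][21-28 ALLOC]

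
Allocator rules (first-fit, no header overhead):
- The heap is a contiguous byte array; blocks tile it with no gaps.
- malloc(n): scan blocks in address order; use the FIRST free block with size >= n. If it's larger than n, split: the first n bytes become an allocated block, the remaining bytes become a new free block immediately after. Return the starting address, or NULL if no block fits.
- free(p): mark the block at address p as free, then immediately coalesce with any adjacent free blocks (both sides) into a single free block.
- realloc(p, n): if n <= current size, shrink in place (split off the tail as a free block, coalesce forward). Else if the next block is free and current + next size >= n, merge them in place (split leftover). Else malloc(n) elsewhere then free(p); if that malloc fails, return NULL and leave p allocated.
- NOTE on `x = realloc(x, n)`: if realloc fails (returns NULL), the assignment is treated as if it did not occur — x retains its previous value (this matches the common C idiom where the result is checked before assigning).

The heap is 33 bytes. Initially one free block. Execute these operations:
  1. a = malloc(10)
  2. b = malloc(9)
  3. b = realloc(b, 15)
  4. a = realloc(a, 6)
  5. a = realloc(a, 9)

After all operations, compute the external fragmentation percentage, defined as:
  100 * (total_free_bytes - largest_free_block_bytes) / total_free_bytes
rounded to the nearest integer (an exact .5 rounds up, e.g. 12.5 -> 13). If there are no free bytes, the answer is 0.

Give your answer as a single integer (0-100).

Answer: 11

Derivation:
Op 1: a = malloc(10) -> a = 0; heap: [0-9 ALLOC][10-32 FREE]
Op 2: b = malloc(9) -> b = 10; heap: [0-9 ALLOC][10-18 ALLOC][19-32 FREE]
Op 3: b = realloc(b, 15) -> b = 10; heap: [0-9 ALLOC][10-24 ALLOC][25-32 FREE]
Op 4: a = realloc(a, 6) -> a = 0; heap: [0-5 ALLOC][6-9 FREE][10-24 ALLOC][25-32 FREE]
Op 5: a = realloc(a, 9) -> a = 0; heap: [0-8 ALLOC][9-9 FREE][10-24 ALLOC][25-32 FREE]
Free blocks: [1 8] total_free=9 largest=8 -> 100*(9-8)/9 = 100/9 ≈ 11.111 -> rounds to 11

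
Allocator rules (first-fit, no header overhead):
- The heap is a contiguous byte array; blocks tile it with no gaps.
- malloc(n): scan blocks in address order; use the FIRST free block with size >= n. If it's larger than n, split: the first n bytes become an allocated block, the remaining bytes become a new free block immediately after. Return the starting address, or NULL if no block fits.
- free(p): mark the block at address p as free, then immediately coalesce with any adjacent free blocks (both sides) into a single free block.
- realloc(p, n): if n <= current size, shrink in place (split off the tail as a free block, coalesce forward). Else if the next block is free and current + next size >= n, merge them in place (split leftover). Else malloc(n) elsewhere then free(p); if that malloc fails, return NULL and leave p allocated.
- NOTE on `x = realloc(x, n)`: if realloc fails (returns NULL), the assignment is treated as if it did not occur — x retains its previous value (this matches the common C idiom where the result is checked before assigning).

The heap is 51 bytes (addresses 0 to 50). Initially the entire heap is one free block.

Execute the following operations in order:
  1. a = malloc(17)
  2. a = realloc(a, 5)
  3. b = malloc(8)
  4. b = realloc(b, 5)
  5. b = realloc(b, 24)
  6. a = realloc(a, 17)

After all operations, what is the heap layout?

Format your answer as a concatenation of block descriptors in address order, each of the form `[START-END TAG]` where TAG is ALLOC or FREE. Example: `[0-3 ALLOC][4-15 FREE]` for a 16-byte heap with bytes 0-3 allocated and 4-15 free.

Answer: [0-4 FREE][5-28 ALLOC][29-45 ALLOC][46-50 FREE]

Derivation:
Op 1: a = malloc(17) -> a = 0; heap: [0-16 ALLOC][17-50 FREE]
Op 2: a = realloc(a, 5) -> a = 0; heap: [0-4 ALLOC][5-50 FREE]
Op 3: b = malloc(8) -> b = 5; heap: [0-4 ALLOC][5-12 ALLOC][13-50 FREE]
Op 4: b = realloc(b, 5) -> b = 5; heap: [0-4 ALLOC][5-9 ALLOC][10-50 FREE]
Op 5: b = realloc(b, 24) -> b = 5; heap: [0-4 ALLOC][5-28 ALLOC][29-50 FREE]
Op 6: a = realloc(a, 17) -> a = 29; heap: [0-4 FREE][5-28 ALLOC][29-45 ALLOC][46-50 FREE]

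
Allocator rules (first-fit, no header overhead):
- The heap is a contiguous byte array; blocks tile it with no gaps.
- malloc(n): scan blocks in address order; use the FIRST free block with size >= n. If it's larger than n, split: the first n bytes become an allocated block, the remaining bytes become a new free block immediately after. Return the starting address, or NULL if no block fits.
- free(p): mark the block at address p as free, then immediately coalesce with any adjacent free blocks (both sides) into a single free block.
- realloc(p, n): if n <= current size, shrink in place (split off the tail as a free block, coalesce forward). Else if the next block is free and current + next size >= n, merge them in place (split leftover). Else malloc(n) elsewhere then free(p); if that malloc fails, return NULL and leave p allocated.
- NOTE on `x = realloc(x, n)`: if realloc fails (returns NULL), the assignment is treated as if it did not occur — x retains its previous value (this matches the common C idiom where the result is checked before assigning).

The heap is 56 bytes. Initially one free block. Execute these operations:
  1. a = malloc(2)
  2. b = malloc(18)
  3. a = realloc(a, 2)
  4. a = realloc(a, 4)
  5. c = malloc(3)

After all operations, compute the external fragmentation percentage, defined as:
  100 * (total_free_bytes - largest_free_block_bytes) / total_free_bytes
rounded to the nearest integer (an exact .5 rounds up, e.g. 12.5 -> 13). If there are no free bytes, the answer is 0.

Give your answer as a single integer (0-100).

Op 1: a = malloc(2) -> a = 0; heap: [0-1 ALLOC][2-55 FREE]
Op 2: b = malloc(18) -> b = 2; heap: [0-1 ALLOC][2-19 ALLOC][20-55 FREE]
Op 3: a = realloc(a, 2) -> a = 0; heap: [0-1 ALLOC][2-19 ALLOC][20-55 FREE]
Op 4: a = realloc(a, 4) -> a = 20; heap: [0-1 FREE][2-19 ALLOC][20-23 ALLOC][24-55 FREE]
Op 5: c = malloc(3) -> c = 24; heap: [0-1 FREE][2-19 ALLOC][20-23 ALLOC][24-26 ALLOC][27-55 FREE]
Free blocks: [2 29] total_free=31 largest=29 -> 100*(31-29)/31 = 200/31 ≈ 6.452 -> rounds to 6

Answer: 6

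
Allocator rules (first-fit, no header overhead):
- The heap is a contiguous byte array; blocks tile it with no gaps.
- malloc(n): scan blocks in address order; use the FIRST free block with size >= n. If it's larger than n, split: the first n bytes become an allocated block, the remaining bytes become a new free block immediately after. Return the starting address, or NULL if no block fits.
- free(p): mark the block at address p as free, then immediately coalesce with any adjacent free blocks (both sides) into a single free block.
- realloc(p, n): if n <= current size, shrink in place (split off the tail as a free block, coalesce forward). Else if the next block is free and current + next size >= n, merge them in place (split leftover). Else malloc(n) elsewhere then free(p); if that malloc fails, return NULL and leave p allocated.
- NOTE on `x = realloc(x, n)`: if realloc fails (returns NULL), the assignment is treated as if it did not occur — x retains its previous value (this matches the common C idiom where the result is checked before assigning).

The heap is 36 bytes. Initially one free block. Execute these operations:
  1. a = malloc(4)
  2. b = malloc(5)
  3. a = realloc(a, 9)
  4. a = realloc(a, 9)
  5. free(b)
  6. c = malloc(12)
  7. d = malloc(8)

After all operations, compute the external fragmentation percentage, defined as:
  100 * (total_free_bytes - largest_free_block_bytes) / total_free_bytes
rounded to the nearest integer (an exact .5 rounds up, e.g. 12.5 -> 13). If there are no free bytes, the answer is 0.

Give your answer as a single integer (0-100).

Op 1: a = malloc(4) -> a = 0; heap: [0-3 ALLOC][4-35 FREE]
Op 2: b = malloc(5) -> b = 4; heap: [0-3 ALLOC][4-8 ALLOC][9-35 FREE]
Op 3: a = realloc(a, 9) -> a = 9; heap: [0-3 FREE][4-8 ALLOC][9-17 ALLOC][18-35 FREE]
Op 4: a = realloc(a, 9) -> a = 9; heap: [0-3 FREE][4-8 ALLOC][9-17 ALLOC][18-35 FREE]
Op 5: free(b) -> (freed b); heap: [0-8 FREE][9-17 ALLOC][18-35 FREE]
Op 6: c = malloc(12) -> c = 18; heap: [0-8 FREE][9-17 ALLOC][18-29 ALLOC][30-35 FREE]
Op 7: d = malloc(8) -> d = 0; heap: [0-7 ALLOC][8-8 FREE][9-17 ALLOC][18-29 ALLOC][30-35 FREE]
Free blocks: [1 6] total_free=7 largest=6 -> 100*(7-6)/7 = 100/7 ≈ 14.286 -> rounds to 14

Answer: 14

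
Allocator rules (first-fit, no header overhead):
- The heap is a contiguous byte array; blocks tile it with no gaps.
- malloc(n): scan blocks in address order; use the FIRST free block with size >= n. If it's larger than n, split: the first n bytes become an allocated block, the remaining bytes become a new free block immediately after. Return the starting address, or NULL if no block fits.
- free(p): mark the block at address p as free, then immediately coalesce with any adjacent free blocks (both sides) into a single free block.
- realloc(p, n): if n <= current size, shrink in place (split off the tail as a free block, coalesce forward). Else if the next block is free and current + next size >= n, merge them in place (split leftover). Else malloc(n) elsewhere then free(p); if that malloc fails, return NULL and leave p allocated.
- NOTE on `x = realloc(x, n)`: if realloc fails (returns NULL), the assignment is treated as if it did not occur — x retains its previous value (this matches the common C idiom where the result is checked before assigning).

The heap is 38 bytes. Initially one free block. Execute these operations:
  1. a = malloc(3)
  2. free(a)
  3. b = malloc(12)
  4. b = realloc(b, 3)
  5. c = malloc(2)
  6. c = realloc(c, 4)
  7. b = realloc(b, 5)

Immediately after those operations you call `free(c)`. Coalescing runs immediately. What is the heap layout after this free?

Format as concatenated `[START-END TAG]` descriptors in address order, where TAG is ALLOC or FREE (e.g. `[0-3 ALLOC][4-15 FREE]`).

Op 1: a = malloc(3) -> a = 0; heap: [0-2 ALLOC][3-37 FREE]
Op 2: free(a) -> (freed a); heap: [0-37 FREE]
Op 3: b = malloc(12) -> b = 0; heap: [0-11 ALLOC][12-37 FREE]
Op 4: b = realloc(b, 3) -> b = 0; heap: [0-2 ALLOC][3-37 FREE]
Op 5: c = malloc(2) -> c = 3; heap: [0-2 ALLOC][3-4 ALLOC][5-37 FREE]
Op 6: c = realloc(c, 4) -> c = 3; heap: [0-2 ALLOC][3-6 ALLOC][7-37 FREE]
Op 7: b = realloc(b, 5) -> b = 7; heap: [0-2 FREE][3-6 ALLOC][7-11 ALLOC][12-37 FREE]
free(c): c = 3 -> block [3-6 ALLOC]; mark free, coalesce with adjacent free neighbors -> [0-6 FREE][7-11 ALLOC][12-37 FREE]

Answer: [0-6 FREE][7-11 ALLOC][12-37 FREE]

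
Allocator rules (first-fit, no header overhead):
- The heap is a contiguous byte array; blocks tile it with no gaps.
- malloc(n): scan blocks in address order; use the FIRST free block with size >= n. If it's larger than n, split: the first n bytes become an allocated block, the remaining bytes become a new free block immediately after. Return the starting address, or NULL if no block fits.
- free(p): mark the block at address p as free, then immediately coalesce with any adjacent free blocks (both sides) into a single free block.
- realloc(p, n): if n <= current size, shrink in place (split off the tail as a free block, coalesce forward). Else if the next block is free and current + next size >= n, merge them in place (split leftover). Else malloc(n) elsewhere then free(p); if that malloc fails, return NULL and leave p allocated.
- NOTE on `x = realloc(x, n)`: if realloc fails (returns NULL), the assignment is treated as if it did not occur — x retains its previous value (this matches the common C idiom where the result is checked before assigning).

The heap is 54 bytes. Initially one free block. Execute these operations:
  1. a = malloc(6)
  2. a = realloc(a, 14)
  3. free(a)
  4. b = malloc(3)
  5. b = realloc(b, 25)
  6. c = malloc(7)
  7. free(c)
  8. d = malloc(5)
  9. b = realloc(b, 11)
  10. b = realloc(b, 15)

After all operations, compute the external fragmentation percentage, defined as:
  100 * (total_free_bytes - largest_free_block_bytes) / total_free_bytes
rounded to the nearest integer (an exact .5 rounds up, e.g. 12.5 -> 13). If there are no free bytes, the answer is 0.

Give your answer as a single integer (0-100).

Answer: 29

Derivation:
Op 1: a = malloc(6) -> a = 0; heap: [0-5 ALLOC][6-53 FREE]
Op 2: a = realloc(a, 14) -> a = 0; heap: [0-13 ALLOC][14-53 FREE]
Op 3: free(a) -> (freed a); heap: [0-53 FREE]
Op 4: b = malloc(3) -> b = 0; heap: [0-2 ALLOC][3-53 FREE]
Op 5: b = realloc(b, 25) -> b = 0; heap: [0-24 ALLOC][25-53 FREE]
Op 6: c = malloc(7) -> c = 25; heap: [0-24 ALLOC][25-31 ALLOC][32-53 FREE]
Op 7: free(c) -> (freed c); heap: [0-24 ALLOC][25-53 FREE]
Op 8: d = malloc(5) -> d = 25; heap: [0-24 ALLOC][25-29 ALLOC][30-53 FREE]
Op 9: b = realloc(b, 11) -> b = 0; heap: [0-10 ALLOC][11-24 FREE][25-29 ALLOC][30-53 FREE]
Op 10: b = realloc(b, 15) -> b = 0; heap: [0-14 ALLOC][15-24 FREE][25-29 ALLOC][30-53 FREE]
Free blocks: [10 24] total_free=34 largest=24 -> 100*(34-24)/34 = 1000/34 ≈ 29.412 -> rounds to 29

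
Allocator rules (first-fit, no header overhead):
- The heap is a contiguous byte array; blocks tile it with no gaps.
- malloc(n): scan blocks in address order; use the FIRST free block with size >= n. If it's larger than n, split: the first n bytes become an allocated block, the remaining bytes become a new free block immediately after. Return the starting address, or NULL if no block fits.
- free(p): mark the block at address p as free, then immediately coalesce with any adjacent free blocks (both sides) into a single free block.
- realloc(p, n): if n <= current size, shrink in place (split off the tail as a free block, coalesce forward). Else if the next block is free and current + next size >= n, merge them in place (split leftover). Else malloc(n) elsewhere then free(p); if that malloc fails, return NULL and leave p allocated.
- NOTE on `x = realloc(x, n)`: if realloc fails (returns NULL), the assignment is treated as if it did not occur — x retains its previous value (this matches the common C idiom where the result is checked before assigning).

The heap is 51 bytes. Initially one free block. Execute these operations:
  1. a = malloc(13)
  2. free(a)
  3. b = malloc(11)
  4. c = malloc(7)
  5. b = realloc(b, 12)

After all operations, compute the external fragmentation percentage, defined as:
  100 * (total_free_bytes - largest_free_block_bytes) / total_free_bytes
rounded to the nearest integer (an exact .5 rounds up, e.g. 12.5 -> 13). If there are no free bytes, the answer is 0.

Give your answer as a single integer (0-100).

Op 1: a = malloc(13) -> a = 0; heap: [0-12 ALLOC][13-50 FREE]
Op 2: free(a) -> (freed a); heap: [0-50 FREE]
Op 3: b = malloc(11) -> b = 0; heap: [0-10 ALLOC][11-50 FREE]
Op 4: c = malloc(7) -> c = 11; heap: [0-10 ALLOC][11-17 ALLOC][18-50 FREE]
Op 5: b = realloc(b, 12) -> b = 18; heap: [0-10 FREE][11-17 ALLOC][18-29 ALLOC][30-50 FREE]
Free blocks: [11 21] total_free=32 largest=21 -> 100*(32-21)/32 = 1100/32 = 34.375 -> rounds to 34

Answer: 34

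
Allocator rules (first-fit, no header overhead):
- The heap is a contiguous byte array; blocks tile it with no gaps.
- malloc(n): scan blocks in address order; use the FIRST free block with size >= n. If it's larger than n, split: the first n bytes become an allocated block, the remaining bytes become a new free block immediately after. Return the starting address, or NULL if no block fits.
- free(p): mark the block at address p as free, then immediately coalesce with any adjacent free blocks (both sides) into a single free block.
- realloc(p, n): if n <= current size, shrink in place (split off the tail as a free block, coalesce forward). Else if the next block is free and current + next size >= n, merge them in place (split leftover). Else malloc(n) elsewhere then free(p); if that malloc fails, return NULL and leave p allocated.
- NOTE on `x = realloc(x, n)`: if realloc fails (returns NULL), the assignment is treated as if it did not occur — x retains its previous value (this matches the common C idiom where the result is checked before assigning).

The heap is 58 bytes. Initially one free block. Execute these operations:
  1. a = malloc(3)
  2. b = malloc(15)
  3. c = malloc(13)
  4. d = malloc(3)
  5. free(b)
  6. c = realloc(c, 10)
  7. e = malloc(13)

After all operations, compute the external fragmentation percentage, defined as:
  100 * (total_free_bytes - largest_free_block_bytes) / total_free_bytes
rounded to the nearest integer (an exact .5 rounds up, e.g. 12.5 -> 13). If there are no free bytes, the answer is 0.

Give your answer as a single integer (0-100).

Answer: 17

Derivation:
Op 1: a = malloc(3) -> a = 0; heap: [0-2 ALLOC][3-57 FREE]
Op 2: b = malloc(15) -> b = 3; heap: [0-2 ALLOC][3-17 ALLOC][18-57 FREE]
Op 3: c = malloc(13) -> c = 18; heap: [0-2 ALLOC][3-17 ALLOC][18-30 ALLOC][31-57 FREE]
Op 4: d = malloc(3) -> d = 31; heap: [0-2 ALLOC][3-17 ALLOC][18-30 ALLOC][31-33 ALLOC][34-57 FREE]
Op 5: free(b) -> (freed b); heap: [0-2 ALLOC][3-17 FREE][18-30 ALLOC][31-33 ALLOC][34-57 FREE]
Op 6: c = realloc(c, 10) -> c = 18; heap: [0-2 ALLOC][3-17 FREE][18-27 ALLOC][28-30 FREE][31-33 ALLOC][34-57 FREE]
Op 7: e = malloc(13) -> e = 3; heap: [0-2 ALLOC][3-15 ALLOC][16-17 FREE][18-27 ALLOC][28-30 FREE][31-33 ALLOC][34-57 FREE]
Free blocks: [2 3 24] total_free=29 largest=24 -> 100*(29-24)/29 = 500/29 ≈ 17.241 -> rounds to 17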